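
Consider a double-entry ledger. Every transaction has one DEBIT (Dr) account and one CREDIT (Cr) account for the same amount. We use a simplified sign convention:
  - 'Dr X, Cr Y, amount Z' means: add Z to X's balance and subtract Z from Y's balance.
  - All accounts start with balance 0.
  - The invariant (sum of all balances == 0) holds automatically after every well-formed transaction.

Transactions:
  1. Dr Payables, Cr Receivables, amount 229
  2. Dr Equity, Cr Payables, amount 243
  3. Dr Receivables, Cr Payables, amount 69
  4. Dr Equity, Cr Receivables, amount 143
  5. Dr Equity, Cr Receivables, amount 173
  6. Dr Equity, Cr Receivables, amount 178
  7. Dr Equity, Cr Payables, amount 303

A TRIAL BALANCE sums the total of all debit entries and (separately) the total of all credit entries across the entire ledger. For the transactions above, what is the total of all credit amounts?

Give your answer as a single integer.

Txn 1: credit+=229
Txn 2: credit+=243
Txn 3: credit+=69
Txn 4: credit+=143
Txn 5: credit+=173
Txn 6: credit+=178
Txn 7: credit+=303
Total credits = 1338

Answer: 1338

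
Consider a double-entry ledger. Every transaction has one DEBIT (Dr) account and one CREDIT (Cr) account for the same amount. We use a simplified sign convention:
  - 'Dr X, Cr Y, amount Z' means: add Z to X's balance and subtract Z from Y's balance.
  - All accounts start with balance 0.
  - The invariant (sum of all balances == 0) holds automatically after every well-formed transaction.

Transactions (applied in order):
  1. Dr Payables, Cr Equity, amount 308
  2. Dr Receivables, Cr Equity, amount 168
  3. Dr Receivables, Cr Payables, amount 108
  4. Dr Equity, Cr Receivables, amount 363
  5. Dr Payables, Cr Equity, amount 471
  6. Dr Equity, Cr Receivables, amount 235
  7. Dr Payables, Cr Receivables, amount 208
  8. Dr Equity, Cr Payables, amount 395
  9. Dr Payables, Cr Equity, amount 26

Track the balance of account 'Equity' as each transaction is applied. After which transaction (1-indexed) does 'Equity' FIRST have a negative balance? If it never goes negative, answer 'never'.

Answer: 1

Derivation:
After txn 1: Equity=-308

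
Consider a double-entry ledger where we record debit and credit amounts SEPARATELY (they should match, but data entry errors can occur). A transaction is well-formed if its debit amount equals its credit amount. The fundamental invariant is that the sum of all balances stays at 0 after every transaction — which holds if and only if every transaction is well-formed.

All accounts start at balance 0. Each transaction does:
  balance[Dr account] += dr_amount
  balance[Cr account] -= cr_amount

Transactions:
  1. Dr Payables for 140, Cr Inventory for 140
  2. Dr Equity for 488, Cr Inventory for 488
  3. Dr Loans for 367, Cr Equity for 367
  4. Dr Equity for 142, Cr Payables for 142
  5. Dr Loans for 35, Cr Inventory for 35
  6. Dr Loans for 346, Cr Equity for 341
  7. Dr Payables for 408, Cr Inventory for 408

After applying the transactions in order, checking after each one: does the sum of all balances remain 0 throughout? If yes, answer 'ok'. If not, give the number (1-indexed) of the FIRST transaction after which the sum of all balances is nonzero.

After txn 1: dr=140 cr=140 sum_balances=0
After txn 2: dr=488 cr=488 sum_balances=0
After txn 3: dr=367 cr=367 sum_balances=0
After txn 4: dr=142 cr=142 sum_balances=0
After txn 5: dr=35 cr=35 sum_balances=0
After txn 6: dr=346 cr=341 sum_balances=5
After txn 7: dr=408 cr=408 sum_balances=5

Answer: 6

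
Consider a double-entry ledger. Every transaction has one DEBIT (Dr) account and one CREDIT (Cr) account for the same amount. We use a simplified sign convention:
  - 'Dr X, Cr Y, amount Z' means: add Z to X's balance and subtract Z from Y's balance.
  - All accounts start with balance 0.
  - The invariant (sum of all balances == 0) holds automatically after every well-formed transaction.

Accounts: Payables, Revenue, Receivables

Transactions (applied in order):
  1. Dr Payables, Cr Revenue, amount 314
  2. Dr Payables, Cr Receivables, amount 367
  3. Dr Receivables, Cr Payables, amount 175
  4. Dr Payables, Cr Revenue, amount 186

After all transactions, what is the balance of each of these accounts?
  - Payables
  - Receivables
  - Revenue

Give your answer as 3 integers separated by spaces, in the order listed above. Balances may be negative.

Answer: 692 -192 -500

Derivation:
After txn 1 (Dr Payables, Cr Revenue, amount 314): Payables=314 Revenue=-314
After txn 2 (Dr Payables, Cr Receivables, amount 367): Payables=681 Receivables=-367 Revenue=-314
After txn 3 (Dr Receivables, Cr Payables, amount 175): Payables=506 Receivables=-192 Revenue=-314
After txn 4 (Dr Payables, Cr Revenue, amount 186): Payables=692 Receivables=-192 Revenue=-500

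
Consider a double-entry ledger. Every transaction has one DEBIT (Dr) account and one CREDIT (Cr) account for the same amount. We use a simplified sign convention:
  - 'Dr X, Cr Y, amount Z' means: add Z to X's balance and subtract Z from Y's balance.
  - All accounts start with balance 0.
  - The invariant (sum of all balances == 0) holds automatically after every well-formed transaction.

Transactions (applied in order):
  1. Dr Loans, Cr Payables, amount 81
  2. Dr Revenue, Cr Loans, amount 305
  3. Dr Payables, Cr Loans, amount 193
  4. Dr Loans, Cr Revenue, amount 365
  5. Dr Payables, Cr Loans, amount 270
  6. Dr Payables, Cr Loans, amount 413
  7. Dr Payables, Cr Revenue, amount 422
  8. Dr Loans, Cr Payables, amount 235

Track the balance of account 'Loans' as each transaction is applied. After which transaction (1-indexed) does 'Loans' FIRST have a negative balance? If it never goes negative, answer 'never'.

Answer: 2

Derivation:
After txn 1: Loans=81
After txn 2: Loans=-224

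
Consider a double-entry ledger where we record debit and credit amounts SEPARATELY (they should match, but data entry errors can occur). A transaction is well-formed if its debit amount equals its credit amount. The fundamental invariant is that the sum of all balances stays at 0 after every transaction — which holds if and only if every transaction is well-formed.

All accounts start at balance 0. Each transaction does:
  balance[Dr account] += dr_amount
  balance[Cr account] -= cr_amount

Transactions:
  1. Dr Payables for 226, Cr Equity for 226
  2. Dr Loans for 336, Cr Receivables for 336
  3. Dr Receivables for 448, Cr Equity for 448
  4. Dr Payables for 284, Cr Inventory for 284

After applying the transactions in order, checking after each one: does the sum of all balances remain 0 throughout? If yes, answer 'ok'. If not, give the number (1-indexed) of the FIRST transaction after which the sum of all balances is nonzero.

Answer: ok

Derivation:
After txn 1: dr=226 cr=226 sum_balances=0
After txn 2: dr=336 cr=336 sum_balances=0
After txn 3: dr=448 cr=448 sum_balances=0
After txn 4: dr=284 cr=284 sum_balances=0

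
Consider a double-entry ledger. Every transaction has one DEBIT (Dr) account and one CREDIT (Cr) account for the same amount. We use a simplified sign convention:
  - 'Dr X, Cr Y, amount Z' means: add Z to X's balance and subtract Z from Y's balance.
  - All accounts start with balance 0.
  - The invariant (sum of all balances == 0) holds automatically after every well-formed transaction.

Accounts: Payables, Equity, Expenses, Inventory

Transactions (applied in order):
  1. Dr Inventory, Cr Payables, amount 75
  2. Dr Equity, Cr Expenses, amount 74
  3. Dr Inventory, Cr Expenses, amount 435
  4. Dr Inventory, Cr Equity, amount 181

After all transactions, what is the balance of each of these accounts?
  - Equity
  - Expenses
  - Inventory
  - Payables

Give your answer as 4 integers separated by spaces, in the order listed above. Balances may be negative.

After txn 1 (Dr Inventory, Cr Payables, amount 75): Inventory=75 Payables=-75
After txn 2 (Dr Equity, Cr Expenses, amount 74): Equity=74 Expenses=-74 Inventory=75 Payables=-75
After txn 3 (Dr Inventory, Cr Expenses, amount 435): Equity=74 Expenses=-509 Inventory=510 Payables=-75
After txn 4 (Dr Inventory, Cr Equity, amount 181): Equity=-107 Expenses=-509 Inventory=691 Payables=-75

Answer: -107 -509 691 -75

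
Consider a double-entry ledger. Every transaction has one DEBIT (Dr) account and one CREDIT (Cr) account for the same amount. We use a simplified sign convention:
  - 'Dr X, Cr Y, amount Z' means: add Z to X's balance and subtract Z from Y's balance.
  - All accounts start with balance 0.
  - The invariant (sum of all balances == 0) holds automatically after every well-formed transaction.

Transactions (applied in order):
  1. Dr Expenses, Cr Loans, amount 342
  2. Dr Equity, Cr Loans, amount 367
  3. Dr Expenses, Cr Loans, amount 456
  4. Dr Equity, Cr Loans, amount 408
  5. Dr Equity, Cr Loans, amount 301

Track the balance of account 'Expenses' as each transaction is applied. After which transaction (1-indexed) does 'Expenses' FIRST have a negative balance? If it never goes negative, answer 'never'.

After txn 1: Expenses=342
After txn 2: Expenses=342
After txn 3: Expenses=798
After txn 4: Expenses=798
After txn 5: Expenses=798

Answer: never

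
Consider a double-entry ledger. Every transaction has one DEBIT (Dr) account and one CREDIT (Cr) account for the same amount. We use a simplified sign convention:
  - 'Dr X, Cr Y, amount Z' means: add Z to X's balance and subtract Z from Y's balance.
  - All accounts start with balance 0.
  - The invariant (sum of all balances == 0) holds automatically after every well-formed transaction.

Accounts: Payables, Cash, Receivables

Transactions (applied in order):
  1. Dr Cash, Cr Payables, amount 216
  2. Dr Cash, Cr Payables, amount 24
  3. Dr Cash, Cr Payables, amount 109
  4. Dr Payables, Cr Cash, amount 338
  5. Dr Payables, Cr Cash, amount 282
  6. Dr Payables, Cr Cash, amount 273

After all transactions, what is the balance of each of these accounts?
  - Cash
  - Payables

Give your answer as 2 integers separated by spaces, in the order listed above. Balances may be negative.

After txn 1 (Dr Cash, Cr Payables, amount 216): Cash=216 Payables=-216
After txn 2 (Dr Cash, Cr Payables, amount 24): Cash=240 Payables=-240
After txn 3 (Dr Cash, Cr Payables, amount 109): Cash=349 Payables=-349
After txn 4 (Dr Payables, Cr Cash, amount 338): Cash=11 Payables=-11
After txn 5 (Dr Payables, Cr Cash, amount 282): Cash=-271 Payables=271
After txn 6 (Dr Payables, Cr Cash, amount 273): Cash=-544 Payables=544

Answer: -544 544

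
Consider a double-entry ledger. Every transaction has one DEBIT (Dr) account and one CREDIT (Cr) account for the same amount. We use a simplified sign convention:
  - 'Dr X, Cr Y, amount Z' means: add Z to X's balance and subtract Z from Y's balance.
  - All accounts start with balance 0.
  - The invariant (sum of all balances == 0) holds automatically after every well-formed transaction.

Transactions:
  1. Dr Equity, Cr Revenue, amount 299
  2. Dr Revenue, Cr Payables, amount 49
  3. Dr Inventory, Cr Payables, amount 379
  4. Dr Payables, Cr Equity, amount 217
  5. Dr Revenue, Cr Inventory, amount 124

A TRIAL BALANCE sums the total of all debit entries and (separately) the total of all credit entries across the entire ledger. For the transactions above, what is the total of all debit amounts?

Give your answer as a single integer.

Answer: 1068

Derivation:
Txn 1: debit+=299
Txn 2: debit+=49
Txn 3: debit+=379
Txn 4: debit+=217
Txn 5: debit+=124
Total debits = 1068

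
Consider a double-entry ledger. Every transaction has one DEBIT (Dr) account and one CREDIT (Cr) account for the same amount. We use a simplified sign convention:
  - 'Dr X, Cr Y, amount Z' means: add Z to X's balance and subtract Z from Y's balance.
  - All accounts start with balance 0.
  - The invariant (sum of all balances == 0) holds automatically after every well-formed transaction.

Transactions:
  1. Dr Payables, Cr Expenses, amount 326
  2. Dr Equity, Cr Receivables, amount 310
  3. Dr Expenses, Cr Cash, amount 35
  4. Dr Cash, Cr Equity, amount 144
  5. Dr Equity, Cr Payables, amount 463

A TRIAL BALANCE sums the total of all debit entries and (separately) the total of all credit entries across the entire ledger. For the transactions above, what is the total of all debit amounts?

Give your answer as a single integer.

Answer: 1278

Derivation:
Txn 1: debit+=326
Txn 2: debit+=310
Txn 3: debit+=35
Txn 4: debit+=144
Txn 5: debit+=463
Total debits = 1278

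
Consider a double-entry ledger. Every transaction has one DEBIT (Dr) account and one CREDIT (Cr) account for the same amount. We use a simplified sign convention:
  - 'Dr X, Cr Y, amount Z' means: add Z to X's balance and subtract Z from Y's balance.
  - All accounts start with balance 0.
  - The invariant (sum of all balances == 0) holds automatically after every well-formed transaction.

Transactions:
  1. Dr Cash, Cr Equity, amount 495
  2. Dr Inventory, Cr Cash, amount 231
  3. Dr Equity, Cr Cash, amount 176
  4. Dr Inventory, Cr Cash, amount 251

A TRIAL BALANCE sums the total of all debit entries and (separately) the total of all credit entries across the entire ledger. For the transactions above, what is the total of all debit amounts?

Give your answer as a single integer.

Answer: 1153

Derivation:
Txn 1: debit+=495
Txn 2: debit+=231
Txn 3: debit+=176
Txn 4: debit+=251
Total debits = 1153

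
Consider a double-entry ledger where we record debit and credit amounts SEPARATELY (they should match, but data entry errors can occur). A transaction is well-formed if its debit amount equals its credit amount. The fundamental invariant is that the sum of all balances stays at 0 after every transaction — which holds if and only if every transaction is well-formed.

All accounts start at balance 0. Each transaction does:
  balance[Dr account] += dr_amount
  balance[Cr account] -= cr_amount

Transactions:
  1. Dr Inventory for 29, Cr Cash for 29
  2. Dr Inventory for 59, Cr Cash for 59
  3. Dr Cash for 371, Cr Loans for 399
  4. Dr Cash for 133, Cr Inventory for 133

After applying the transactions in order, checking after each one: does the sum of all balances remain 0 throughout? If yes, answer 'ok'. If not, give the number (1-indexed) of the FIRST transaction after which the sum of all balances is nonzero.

Answer: 3

Derivation:
After txn 1: dr=29 cr=29 sum_balances=0
After txn 2: dr=59 cr=59 sum_balances=0
After txn 3: dr=371 cr=399 sum_balances=-28
After txn 4: dr=133 cr=133 sum_balances=-28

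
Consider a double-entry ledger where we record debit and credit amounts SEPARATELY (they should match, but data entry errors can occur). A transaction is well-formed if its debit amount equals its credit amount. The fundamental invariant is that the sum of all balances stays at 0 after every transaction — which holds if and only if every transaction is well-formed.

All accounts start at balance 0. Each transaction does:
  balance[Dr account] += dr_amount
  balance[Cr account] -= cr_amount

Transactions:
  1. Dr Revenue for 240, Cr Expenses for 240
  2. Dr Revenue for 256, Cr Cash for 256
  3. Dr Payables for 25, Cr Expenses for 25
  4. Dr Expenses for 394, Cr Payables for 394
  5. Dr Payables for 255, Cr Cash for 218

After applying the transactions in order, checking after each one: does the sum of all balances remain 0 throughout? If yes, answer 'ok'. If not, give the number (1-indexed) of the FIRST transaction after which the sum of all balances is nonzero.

Answer: 5

Derivation:
After txn 1: dr=240 cr=240 sum_balances=0
After txn 2: dr=256 cr=256 sum_balances=0
After txn 3: dr=25 cr=25 sum_balances=0
After txn 4: dr=394 cr=394 sum_balances=0
After txn 5: dr=255 cr=218 sum_balances=37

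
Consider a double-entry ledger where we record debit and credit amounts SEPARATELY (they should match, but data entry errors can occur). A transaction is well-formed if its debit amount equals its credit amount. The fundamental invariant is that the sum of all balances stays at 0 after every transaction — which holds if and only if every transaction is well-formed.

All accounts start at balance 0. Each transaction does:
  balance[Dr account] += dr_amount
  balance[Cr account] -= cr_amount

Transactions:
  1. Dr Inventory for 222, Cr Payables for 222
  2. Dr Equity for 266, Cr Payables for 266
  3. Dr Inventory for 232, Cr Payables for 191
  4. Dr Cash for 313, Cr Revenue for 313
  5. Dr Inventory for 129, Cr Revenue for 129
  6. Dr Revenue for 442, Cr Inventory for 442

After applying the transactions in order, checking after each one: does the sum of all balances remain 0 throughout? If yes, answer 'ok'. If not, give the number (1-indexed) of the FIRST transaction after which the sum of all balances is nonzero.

After txn 1: dr=222 cr=222 sum_balances=0
After txn 2: dr=266 cr=266 sum_balances=0
After txn 3: dr=232 cr=191 sum_balances=41
After txn 4: dr=313 cr=313 sum_balances=41
After txn 5: dr=129 cr=129 sum_balances=41
After txn 6: dr=442 cr=442 sum_balances=41

Answer: 3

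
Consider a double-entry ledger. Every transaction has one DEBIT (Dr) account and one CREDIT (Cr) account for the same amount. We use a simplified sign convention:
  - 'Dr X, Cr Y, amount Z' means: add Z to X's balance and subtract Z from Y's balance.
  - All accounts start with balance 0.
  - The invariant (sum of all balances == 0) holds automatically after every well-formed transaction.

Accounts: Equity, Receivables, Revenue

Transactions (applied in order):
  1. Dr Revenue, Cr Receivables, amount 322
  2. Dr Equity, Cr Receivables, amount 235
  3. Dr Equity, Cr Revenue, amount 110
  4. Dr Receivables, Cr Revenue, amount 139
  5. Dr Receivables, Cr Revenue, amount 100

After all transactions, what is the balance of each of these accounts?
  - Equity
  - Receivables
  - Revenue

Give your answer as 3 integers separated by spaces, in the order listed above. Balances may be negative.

Answer: 345 -318 -27

Derivation:
After txn 1 (Dr Revenue, Cr Receivables, amount 322): Receivables=-322 Revenue=322
After txn 2 (Dr Equity, Cr Receivables, amount 235): Equity=235 Receivables=-557 Revenue=322
After txn 3 (Dr Equity, Cr Revenue, amount 110): Equity=345 Receivables=-557 Revenue=212
After txn 4 (Dr Receivables, Cr Revenue, amount 139): Equity=345 Receivables=-418 Revenue=73
After txn 5 (Dr Receivables, Cr Revenue, amount 100): Equity=345 Receivables=-318 Revenue=-27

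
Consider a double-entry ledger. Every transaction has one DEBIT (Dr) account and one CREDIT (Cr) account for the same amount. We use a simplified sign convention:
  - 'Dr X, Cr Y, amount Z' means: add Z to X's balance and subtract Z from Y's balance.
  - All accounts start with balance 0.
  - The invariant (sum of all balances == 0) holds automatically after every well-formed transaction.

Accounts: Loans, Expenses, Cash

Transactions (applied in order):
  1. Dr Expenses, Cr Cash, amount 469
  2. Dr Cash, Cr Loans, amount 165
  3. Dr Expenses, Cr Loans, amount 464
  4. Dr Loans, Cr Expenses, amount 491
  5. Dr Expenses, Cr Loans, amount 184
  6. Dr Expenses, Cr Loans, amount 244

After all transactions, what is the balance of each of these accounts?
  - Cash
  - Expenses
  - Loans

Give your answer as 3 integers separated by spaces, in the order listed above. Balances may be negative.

After txn 1 (Dr Expenses, Cr Cash, amount 469): Cash=-469 Expenses=469
After txn 2 (Dr Cash, Cr Loans, amount 165): Cash=-304 Expenses=469 Loans=-165
After txn 3 (Dr Expenses, Cr Loans, amount 464): Cash=-304 Expenses=933 Loans=-629
After txn 4 (Dr Loans, Cr Expenses, amount 491): Cash=-304 Expenses=442 Loans=-138
After txn 5 (Dr Expenses, Cr Loans, amount 184): Cash=-304 Expenses=626 Loans=-322
After txn 6 (Dr Expenses, Cr Loans, amount 244): Cash=-304 Expenses=870 Loans=-566

Answer: -304 870 -566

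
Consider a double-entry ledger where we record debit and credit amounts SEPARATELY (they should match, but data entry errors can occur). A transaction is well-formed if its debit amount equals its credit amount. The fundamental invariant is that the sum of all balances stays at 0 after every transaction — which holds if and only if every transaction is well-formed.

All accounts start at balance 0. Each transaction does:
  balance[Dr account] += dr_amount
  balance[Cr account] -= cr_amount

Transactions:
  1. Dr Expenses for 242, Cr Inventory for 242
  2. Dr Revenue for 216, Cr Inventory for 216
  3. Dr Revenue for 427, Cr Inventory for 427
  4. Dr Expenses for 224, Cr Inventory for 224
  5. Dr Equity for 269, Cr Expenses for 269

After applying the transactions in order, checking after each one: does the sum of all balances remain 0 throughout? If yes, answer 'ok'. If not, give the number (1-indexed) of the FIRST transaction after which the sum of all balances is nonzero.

After txn 1: dr=242 cr=242 sum_balances=0
After txn 2: dr=216 cr=216 sum_balances=0
After txn 3: dr=427 cr=427 sum_balances=0
After txn 4: dr=224 cr=224 sum_balances=0
After txn 5: dr=269 cr=269 sum_balances=0

Answer: ok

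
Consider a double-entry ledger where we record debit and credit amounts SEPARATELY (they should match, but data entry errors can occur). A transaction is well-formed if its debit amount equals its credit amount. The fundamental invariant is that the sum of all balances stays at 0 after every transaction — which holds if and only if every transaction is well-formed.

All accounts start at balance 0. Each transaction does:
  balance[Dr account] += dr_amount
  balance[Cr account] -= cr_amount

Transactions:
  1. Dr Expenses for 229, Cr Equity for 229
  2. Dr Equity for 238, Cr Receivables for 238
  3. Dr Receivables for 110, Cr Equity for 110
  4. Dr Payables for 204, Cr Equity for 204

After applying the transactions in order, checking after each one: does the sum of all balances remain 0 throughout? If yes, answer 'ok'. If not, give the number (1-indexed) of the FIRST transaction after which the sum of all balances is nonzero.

After txn 1: dr=229 cr=229 sum_balances=0
After txn 2: dr=238 cr=238 sum_balances=0
After txn 3: dr=110 cr=110 sum_balances=0
After txn 4: dr=204 cr=204 sum_balances=0

Answer: ok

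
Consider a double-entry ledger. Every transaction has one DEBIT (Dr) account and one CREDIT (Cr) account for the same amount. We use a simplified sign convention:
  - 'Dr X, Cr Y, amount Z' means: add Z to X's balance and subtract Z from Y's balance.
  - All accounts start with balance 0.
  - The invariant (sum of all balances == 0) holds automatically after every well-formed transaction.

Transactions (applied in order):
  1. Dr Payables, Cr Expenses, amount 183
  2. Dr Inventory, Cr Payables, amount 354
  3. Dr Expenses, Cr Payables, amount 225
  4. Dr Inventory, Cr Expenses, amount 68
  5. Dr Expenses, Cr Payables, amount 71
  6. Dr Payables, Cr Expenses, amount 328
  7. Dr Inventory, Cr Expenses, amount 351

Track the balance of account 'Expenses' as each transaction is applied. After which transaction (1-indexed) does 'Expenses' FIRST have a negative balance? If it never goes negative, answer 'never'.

Answer: 1

Derivation:
After txn 1: Expenses=-183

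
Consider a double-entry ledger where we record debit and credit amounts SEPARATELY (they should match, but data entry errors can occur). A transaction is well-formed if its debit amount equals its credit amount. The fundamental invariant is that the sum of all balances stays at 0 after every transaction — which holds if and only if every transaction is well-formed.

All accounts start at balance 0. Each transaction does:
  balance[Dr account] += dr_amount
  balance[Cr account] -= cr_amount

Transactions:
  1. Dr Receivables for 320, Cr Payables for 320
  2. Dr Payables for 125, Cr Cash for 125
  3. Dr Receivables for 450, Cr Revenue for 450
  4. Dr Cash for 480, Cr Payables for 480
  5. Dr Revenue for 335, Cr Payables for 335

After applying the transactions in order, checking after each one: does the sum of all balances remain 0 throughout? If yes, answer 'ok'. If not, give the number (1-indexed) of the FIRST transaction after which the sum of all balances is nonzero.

After txn 1: dr=320 cr=320 sum_balances=0
After txn 2: dr=125 cr=125 sum_balances=0
After txn 3: dr=450 cr=450 sum_balances=0
After txn 4: dr=480 cr=480 sum_balances=0
After txn 5: dr=335 cr=335 sum_balances=0

Answer: ok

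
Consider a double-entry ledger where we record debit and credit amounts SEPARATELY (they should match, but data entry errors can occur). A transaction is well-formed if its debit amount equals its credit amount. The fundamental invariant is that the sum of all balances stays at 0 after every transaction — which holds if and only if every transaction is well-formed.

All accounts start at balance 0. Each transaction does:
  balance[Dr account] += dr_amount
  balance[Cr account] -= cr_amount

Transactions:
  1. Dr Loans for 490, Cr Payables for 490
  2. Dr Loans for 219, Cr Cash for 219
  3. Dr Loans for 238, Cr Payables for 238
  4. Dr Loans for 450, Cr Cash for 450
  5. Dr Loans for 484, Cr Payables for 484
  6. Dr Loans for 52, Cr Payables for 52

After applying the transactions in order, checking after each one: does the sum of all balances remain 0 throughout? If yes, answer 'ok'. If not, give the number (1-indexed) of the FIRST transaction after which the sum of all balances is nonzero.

After txn 1: dr=490 cr=490 sum_balances=0
After txn 2: dr=219 cr=219 sum_balances=0
After txn 3: dr=238 cr=238 sum_balances=0
After txn 4: dr=450 cr=450 sum_balances=0
After txn 5: dr=484 cr=484 sum_balances=0
After txn 6: dr=52 cr=52 sum_balances=0

Answer: ok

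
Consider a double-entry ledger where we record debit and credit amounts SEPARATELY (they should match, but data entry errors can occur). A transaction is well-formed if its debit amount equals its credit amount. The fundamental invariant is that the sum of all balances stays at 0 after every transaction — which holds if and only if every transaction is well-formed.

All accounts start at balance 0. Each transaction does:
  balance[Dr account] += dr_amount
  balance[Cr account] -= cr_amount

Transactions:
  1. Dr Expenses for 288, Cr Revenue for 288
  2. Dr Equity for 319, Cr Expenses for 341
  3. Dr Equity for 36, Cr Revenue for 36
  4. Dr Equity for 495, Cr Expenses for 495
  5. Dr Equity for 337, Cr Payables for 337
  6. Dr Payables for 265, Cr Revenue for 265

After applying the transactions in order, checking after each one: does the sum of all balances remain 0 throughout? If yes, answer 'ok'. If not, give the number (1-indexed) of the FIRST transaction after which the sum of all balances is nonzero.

Answer: 2

Derivation:
After txn 1: dr=288 cr=288 sum_balances=0
After txn 2: dr=319 cr=341 sum_balances=-22
After txn 3: dr=36 cr=36 sum_balances=-22
After txn 4: dr=495 cr=495 sum_balances=-22
After txn 5: dr=337 cr=337 sum_balances=-22
After txn 6: dr=265 cr=265 sum_balances=-22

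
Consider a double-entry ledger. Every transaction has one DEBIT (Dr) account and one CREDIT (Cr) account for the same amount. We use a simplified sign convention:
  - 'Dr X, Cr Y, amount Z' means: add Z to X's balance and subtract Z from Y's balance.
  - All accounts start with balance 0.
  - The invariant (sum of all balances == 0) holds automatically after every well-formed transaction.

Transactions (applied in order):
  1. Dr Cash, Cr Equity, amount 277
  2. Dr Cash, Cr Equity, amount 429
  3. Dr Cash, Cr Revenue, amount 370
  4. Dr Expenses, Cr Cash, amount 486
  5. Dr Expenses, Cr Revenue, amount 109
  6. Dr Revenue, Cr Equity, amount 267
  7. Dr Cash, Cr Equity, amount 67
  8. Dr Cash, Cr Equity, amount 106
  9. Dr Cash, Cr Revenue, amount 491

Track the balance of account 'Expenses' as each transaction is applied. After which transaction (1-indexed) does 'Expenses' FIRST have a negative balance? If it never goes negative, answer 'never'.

After txn 1: Expenses=0
After txn 2: Expenses=0
After txn 3: Expenses=0
After txn 4: Expenses=486
After txn 5: Expenses=595
After txn 6: Expenses=595
After txn 7: Expenses=595
After txn 8: Expenses=595
After txn 9: Expenses=595

Answer: never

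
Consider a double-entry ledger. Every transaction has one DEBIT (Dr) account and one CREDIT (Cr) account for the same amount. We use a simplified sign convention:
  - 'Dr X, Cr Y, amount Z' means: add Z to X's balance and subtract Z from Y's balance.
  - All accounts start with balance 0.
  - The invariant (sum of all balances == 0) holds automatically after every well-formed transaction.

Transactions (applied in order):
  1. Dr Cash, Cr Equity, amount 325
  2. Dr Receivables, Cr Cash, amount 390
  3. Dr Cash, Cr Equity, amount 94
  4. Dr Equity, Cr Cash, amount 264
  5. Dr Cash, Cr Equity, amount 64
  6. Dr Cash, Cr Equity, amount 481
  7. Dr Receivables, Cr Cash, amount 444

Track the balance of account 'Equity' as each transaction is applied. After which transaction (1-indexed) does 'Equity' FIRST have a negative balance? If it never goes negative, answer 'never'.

Answer: 1

Derivation:
After txn 1: Equity=-325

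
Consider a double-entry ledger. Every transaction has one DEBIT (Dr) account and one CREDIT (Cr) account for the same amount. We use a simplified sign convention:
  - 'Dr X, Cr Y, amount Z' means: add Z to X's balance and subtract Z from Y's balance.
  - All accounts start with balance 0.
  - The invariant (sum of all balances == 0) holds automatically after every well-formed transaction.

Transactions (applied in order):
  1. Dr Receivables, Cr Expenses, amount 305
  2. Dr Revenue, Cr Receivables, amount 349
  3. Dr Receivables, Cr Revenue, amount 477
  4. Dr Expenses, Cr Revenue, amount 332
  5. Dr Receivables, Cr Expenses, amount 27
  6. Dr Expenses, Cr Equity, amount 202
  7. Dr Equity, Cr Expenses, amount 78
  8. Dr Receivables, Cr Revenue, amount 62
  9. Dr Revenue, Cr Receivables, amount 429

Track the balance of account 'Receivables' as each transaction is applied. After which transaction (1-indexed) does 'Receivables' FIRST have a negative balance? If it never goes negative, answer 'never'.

Answer: 2

Derivation:
After txn 1: Receivables=305
After txn 2: Receivables=-44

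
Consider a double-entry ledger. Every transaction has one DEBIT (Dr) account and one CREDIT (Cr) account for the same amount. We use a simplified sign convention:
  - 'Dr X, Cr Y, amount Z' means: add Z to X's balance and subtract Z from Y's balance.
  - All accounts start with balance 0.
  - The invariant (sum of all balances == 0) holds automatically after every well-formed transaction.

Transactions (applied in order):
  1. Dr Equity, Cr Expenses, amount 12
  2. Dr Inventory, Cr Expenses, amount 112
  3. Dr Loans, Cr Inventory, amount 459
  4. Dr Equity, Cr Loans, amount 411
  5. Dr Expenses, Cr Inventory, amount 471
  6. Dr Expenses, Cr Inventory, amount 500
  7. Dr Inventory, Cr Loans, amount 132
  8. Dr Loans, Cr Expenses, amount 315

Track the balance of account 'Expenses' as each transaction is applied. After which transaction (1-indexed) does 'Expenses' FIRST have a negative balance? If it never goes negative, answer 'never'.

Answer: 1

Derivation:
After txn 1: Expenses=-12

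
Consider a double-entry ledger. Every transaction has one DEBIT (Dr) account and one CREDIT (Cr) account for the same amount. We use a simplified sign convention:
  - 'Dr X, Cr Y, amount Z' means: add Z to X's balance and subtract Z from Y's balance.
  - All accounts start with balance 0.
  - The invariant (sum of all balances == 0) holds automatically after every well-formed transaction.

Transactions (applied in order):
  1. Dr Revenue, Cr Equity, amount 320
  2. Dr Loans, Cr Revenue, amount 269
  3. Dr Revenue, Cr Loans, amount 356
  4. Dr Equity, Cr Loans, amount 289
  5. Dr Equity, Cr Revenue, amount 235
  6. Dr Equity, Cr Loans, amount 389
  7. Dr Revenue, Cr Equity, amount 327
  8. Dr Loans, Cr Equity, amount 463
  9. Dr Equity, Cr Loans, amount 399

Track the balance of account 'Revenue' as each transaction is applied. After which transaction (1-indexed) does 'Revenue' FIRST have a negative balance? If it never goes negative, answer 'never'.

After txn 1: Revenue=320
After txn 2: Revenue=51
After txn 3: Revenue=407
After txn 4: Revenue=407
After txn 5: Revenue=172
After txn 6: Revenue=172
After txn 7: Revenue=499
After txn 8: Revenue=499
After txn 9: Revenue=499

Answer: never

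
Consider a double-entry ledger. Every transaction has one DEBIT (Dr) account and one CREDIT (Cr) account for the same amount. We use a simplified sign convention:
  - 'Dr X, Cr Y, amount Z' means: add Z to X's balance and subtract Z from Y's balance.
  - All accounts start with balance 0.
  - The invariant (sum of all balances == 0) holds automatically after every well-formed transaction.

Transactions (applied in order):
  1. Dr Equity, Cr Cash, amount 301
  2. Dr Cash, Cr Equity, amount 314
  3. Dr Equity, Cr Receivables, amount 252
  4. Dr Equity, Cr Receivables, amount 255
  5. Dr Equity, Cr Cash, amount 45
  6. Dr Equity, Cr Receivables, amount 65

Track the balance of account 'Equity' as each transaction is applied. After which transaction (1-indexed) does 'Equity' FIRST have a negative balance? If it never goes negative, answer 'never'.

After txn 1: Equity=301
After txn 2: Equity=-13

Answer: 2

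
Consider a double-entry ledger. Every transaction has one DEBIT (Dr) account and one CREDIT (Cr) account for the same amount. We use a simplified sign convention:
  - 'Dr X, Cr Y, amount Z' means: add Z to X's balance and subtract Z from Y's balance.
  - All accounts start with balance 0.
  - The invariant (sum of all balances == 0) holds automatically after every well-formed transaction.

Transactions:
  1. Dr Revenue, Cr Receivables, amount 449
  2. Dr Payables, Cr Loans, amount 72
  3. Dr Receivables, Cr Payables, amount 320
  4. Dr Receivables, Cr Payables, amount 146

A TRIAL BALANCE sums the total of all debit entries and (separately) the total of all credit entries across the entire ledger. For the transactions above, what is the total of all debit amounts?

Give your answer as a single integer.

Txn 1: debit+=449
Txn 2: debit+=72
Txn 3: debit+=320
Txn 4: debit+=146
Total debits = 987

Answer: 987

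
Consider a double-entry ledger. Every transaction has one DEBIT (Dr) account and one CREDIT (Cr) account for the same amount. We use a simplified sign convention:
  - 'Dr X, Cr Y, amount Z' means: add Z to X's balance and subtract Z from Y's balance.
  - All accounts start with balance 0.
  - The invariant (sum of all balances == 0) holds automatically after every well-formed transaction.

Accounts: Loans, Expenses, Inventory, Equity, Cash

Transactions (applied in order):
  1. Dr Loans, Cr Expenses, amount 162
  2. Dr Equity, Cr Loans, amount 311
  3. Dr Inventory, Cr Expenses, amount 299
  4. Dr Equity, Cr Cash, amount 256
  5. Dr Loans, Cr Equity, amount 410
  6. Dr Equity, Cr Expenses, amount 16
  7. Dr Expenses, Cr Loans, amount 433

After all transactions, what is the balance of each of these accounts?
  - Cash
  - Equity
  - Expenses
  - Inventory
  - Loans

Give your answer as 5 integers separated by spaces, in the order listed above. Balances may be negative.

After txn 1 (Dr Loans, Cr Expenses, amount 162): Expenses=-162 Loans=162
After txn 2 (Dr Equity, Cr Loans, amount 311): Equity=311 Expenses=-162 Loans=-149
After txn 3 (Dr Inventory, Cr Expenses, amount 299): Equity=311 Expenses=-461 Inventory=299 Loans=-149
After txn 4 (Dr Equity, Cr Cash, amount 256): Cash=-256 Equity=567 Expenses=-461 Inventory=299 Loans=-149
After txn 5 (Dr Loans, Cr Equity, amount 410): Cash=-256 Equity=157 Expenses=-461 Inventory=299 Loans=261
After txn 6 (Dr Equity, Cr Expenses, amount 16): Cash=-256 Equity=173 Expenses=-477 Inventory=299 Loans=261
After txn 7 (Dr Expenses, Cr Loans, amount 433): Cash=-256 Equity=173 Expenses=-44 Inventory=299 Loans=-172

Answer: -256 173 -44 299 -172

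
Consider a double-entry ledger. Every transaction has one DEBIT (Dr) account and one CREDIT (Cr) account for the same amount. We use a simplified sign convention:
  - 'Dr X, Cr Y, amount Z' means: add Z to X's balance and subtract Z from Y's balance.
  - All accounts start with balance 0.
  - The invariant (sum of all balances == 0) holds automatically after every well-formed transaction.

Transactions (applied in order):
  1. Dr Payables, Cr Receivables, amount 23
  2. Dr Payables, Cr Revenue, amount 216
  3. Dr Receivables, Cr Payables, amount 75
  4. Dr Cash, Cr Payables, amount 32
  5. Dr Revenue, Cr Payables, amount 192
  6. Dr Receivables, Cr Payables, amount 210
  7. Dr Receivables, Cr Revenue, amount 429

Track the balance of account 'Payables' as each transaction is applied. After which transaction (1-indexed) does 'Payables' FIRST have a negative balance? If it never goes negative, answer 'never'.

After txn 1: Payables=23
After txn 2: Payables=239
After txn 3: Payables=164
After txn 4: Payables=132
After txn 5: Payables=-60

Answer: 5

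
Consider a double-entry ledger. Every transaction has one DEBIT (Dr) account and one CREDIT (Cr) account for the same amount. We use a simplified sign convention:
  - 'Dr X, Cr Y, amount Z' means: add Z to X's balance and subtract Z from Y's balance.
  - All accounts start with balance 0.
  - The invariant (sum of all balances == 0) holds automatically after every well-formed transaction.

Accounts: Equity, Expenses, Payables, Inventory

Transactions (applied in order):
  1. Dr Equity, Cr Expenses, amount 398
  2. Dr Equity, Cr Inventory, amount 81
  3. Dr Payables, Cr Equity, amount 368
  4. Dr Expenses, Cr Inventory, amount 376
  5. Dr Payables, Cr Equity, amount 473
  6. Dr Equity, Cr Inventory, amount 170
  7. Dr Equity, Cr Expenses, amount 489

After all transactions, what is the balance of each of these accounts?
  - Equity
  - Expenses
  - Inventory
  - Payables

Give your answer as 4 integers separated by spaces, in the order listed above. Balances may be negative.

Answer: 297 -511 -627 841

Derivation:
After txn 1 (Dr Equity, Cr Expenses, amount 398): Equity=398 Expenses=-398
After txn 2 (Dr Equity, Cr Inventory, amount 81): Equity=479 Expenses=-398 Inventory=-81
After txn 3 (Dr Payables, Cr Equity, amount 368): Equity=111 Expenses=-398 Inventory=-81 Payables=368
After txn 4 (Dr Expenses, Cr Inventory, amount 376): Equity=111 Expenses=-22 Inventory=-457 Payables=368
After txn 5 (Dr Payables, Cr Equity, amount 473): Equity=-362 Expenses=-22 Inventory=-457 Payables=841
After txn 6 (Dr Equity, Cr Inventory, amount 170): Equity=-192 Expenses=-22 Inventory=-627 Payables=841
After txn 7 (Dr Equity, Cr Expenses, amount 489): Equity=297 Expenses=-511 Inventory=-627 Payables=841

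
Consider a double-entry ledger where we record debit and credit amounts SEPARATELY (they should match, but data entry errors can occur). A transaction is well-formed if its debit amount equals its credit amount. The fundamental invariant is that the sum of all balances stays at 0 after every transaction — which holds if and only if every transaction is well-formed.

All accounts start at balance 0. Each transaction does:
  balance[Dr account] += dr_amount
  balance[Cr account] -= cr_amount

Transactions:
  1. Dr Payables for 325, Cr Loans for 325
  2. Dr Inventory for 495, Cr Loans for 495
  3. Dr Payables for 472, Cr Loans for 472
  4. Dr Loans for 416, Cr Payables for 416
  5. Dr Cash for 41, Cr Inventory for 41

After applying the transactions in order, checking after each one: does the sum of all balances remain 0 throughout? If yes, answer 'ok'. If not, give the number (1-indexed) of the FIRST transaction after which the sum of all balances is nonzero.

After txn 1: dr=325 cr=325 sum_balances=0
After txn 2: dr=495 cr=495 sum_balances=0
After txn 3: dr=472 cr=472 sum_balances=0
After txn 4: dr=416 cr=416 sum_balances=0
After txn 5: dr=41 cr=41 sum_balances=0

Answer: ok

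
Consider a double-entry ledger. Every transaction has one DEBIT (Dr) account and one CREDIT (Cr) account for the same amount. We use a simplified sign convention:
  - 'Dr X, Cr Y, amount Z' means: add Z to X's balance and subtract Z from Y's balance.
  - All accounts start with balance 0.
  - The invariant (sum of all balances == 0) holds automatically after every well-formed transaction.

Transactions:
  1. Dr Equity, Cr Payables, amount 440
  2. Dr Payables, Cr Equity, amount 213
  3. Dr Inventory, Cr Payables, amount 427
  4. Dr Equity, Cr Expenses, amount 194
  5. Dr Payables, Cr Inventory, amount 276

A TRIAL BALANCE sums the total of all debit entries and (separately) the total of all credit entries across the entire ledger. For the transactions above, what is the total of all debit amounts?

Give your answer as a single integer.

Answer: 1550

Derivation:
Txn 1: debit+=440
Txn 2: debit+=213
Txn 3: debit+=427
Txn 4: debit+=194
Txn 5: debit+=276
Total debits = 1550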